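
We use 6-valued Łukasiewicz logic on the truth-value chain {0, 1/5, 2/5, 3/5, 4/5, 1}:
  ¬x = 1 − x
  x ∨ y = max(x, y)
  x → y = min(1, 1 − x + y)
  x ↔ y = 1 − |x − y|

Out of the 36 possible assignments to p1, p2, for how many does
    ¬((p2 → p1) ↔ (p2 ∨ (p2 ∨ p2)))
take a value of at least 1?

7

value 1: 7 assignments (counts)
value 4/5: 6 assignments
value 3/5: 7 assignments
value 2/5: 6 assignments
value 1/5: 7 assignments
value 0: 3 assignments
So 7 of the 36 assignments meet the threshold.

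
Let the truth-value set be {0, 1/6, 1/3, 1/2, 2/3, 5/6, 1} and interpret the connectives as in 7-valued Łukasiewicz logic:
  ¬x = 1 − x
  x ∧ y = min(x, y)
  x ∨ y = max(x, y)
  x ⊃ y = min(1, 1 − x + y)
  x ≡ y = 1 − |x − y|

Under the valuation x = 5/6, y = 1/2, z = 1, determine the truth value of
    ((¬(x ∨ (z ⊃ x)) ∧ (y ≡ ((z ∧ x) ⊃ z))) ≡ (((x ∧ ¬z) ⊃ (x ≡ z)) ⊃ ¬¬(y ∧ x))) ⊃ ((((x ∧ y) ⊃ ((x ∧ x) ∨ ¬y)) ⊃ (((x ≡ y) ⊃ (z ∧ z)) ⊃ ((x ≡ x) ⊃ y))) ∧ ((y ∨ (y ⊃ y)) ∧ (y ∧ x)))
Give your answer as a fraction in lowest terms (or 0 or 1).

z ⊃ x = 1 ⊃ 5/6 = 5/6
x ∨ (z ⊃ x) = 5/6 ∨ 5/6 = 5/6
¬(x ∨ (z ⊃ x)) = ¬5/6 = 1/6
z ∧ x = 1 ∧ 5/6 = 5/6
(z ∧ x) ⊃ z = 5/6 ⊃ 1 = 1
y ≡ ((z ∧ x) ⊃ z) = 1/2 ≡ 1 = 1/2
¬(x ∨ (z ⊃ x)) ∧ (y ≡ ((z ∧ x) ⊃ z)) = 1/6 ∧ 1/2 = 1/6
¬z = ¬1 = 0
x ∧ ¬z = 5/6 ∧ 0 = 0
x ≡ z = 5/6 ≡ 1 = 5/6
(x ∧ ¬z) ⊃ (x ≡ z) = 0 ⊃ 5/6 = 1
y ∧ x = 1/2 ∧ 5/6 = 1/2
¬(y ∧ x) = ¬1/2 = 1/2
¬¬(y ∧ x) = ¬1/2 = 1/2
((x ∧ ¬z) ⊃ (x ≡ z)) ⊃ ¬¬(y ∧ x) = 1 ⊃ 1/2 = 1/2
(¬(x ∨ (z ⊃ x)) ∧ (y ≡ ((z ∧ x) ⊃ z))) ≡ (((x ∧ ¬z) ⊃ (x ≡ z)) ⊃ ¬¬(y ∧ x)) = 1/6 ≡ 1/2 = 2/3
x ∧ y = 5/6 ∧ 1/2 = 1/2
x ∧ x = 5/6 ∧ 5/6 = 5/6
¬y = ¬1/2 = 1/2
(x ∧ x) ∨ ¬y = 5/6 ∨ 1/2 = 5/6
(x ∧ y) ⊃ ((x ∧ x) ∨ ¬y) = 1/2 ⊃ 5/6 = 1
x ≡ y = 5/6 ≡ 1/2 = 2/3
z ∧ z = 1 ∧ 1 = 1
(x ≡ y) ⊃ (z ∧ z) = 2/3 ⊃ 1 = 1
x ≡ x = 5/6 ≡ 5/6 = 1
(x ≡ x) ⊃ y = 1 ⊃ 1/2 = 1/2
((x ≡ y) ⊃ (z ∧ z)) ⊃ ((x ≡ x) ⊃ y) = 1 ⊃ 1/2 = 1/2
((x ∧ y) ⊃ ((x ∧ x) ∨ ¬y)) ⊃ (((x ≡ y) ⊃ (z ∧ z)) ⊃ ((x ≡ x) ⊃ y)) = 1 ⊃ 1/2 = 1/2
y ⊃ y = 1/2 ⊃ 1/2 = 1
y ∨ (y ⊃ y) = 1/2 ∨ 1 = 1
y ∧ x = 1/2 ∧ 5/6 = 1/2
(y ∨ (y ⊃ y)) ∧ (y ∧ x) = 1 ∧ 1/2 = 1/2
(((x ∧ y) ⊃ ((x ∧ x) ∨ ¬y)) ⊃ (((x ≡ y) ⊃ (z ∧ z)) ⊃ ((x ≡ x) ⊃ y))) ∧ ((y ∨ (y ⊃ y)) ∧ (y ∧ x)) = 1/2 ∧ 1/2 = 1/2
((¬(x ∨ (z ⊃ x)) ∧ (y ≡ ((z ∧ x) ⊃ z))) ≡ (((x ∧ ¬z) ⊃ (x ≡ z)) ⊃ ¬¬(y ∧ x))) ⊃ ((((x ∧ y) ⊃ ((x ∧ x) ∨ ¬y)) ⊃ (((x ≡ y) ⊃ (z ∧ z)) ⊃ ((x ≡ x) ⊃ y))) ∧ ((y ∨ (y ⊃ y)) ∧ (y ∧ x))) = 2/3 ⊃ 1/2 = 5/6

5/6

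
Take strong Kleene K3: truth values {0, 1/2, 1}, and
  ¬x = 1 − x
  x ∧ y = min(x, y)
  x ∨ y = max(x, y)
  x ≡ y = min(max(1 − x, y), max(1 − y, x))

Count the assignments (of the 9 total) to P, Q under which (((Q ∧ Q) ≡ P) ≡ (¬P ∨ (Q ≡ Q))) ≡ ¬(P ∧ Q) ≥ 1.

1

P = 0, Q = 0 ↦ 1  ≥
P = 0, Q = 1/2 ↦ 1/2  <
P = 0, Q = 1 ↦ 0  <
P = 1/2, Q = 0 ↦ 1/2  <
P = 1/2, Q = 1/2 ↦ 1/2  <
P = 1/2, Q = 1 ↦ 1/2  <
P = 1, Q = 0 ↦ 0  <
P = 1, Q = 1/2 ↦ 1/2  <
P = 1, Q = 1 ↦ 0  <
So 1 of the 9 assignments meets the threshold.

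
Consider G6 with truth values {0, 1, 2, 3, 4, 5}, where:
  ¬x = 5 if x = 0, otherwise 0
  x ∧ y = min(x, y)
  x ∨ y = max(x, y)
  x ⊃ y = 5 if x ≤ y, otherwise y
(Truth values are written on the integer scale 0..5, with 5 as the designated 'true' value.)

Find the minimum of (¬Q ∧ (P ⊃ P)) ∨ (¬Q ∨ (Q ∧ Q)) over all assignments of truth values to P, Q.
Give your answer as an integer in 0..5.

Take P = 0, Q = 1:
¬Q = ¬1 = 0
P ⊃ P = 0 ⊃ 0 = 5
¬Q ∧ (P ⊃ P) = 0 ∧ 5 = 0
¬Q = ¬1 = 0
Q ∧ Q = 1 ∧ 1 = 1
¬Q ∨ (Q ∧ Q) = 0 ∨ 1 = 1
(¬Q ∧ (P ⊃ P)) ∨ (¬Q ∨ (Q ∧ Q)) = 0 ∨ 1 = 1
No assignment yields a value below 1, so this is the minimum.

1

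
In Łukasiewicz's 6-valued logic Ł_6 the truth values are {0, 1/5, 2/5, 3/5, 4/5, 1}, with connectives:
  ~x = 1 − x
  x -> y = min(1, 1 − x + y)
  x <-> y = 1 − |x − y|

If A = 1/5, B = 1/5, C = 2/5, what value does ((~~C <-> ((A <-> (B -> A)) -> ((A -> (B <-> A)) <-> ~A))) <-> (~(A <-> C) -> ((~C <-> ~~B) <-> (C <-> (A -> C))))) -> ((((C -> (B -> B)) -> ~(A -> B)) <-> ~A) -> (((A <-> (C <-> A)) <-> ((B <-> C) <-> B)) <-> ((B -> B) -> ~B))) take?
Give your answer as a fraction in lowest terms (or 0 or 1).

~C = ~2/5 = 3/5
~~C = ~3/5 = 2/5
B -> A = 1/5 -> 1/5 = 1
A <-> (B -> A) = 1/5 <-> 1 = 1/5
B <-> A = 1/5 <-> 1/5 = 1
A -> (B <-> A) = 1/5 -> 1 = 1
~A = ~1/5 = 4/5
(A -> (B <-> A)) <-> ~A = 1 <-> 4/5 = 4/5
(A <-> (B -> A)) -> ((A -> (B <-> A)) <-> ~A) = 1/5 -> 4/5 = 1
~~C <-> ((A <-> (B -> A)) -> ((A -> (B <-> A)) <-> ~A)) = 2/5 <-> 1 = 2/5
A <-> C = 1/5 <-> 2/5 = 4/5
~(A <-> C) = ~4/5 = 1/5
~C = ~2/5 = 3/5
~B = ~1/5 = 4/5
~~B = ~4/5 = 1/5
~C <-> ~~B = 3/5 <-> 1/5 = 3/5
A -> C = 1/5 -> 2/5 = 1
C <-> (A -> C) = 2/5 <-> 1 = 2/5
(~C <-> ~~B) <-> (C <-> (A -> C)) = 3/5 <-> 2/5 = 4/5
~(A <-> C) -> ((~C <-> ~~B) <-> (C <-> (A -> C))) = 1/5 -> 4/5 = 1
(~~C <-> ((A <-> (B -> A)) -> ((A -> (B <-> A)) <-> ~A))) <-> (~(A <-> C) -> ((~C <-> ~~B) <-> (C <-> (A -> C)))) = 2/5 <-> 1 = 2/5
B -> B = 1/5 -> 1/5 = 1
C -> (B -> B) = 2/5 -> 1 = 1
A -> B = 1/5 -> 1/5 = 1
~(A -> B) = ~1 = 0
(C -> (B -> B)) -> ~(A -> B) = 1 -> 0 = 0
~A = ~1/5 = 4/5
((C -> (B -> B)) -> ~(A -> B)) <-> ~A = 0 <-> 4/5 = 1/5
C <-> A = 2/5 <-> 1/5 = 4/5
A <-> (C <-> A) = 1/5 <-> 4/5 = 2/5
B <-> C = 1/5 <-> 2/5 = 4/5
(B <-> C) <-> B = 4/5 <-> 1/5 = 2/5
(A <-> (C <-> A)) <-> ((B <-> C) <-> B) = 2/5 <-> 2/5 = 1
B -> B = 1/5 -> 1/5 = 1
~B = ~1/5 = 4/5
(B -> B) -> ~B = 1 -> 4/5 = 4/5
((A <-> (C <-> A)) <-> ((B <-> C) <-> B)) <-> ((B -> B) -> ~B) = 1 <-> 4/5 = 4/5
(((C -> (B -> B)) -> ~(A -> B)) <-> ~A) -> (((A <-> (C <-> A)) <-> ((B <-> C) <-> B)) <-> ((B -> B) -> ~B)) = 1/5 -> 4/5 = 1
((~~C <-> ((A <-> (B -> A)) -> ((A -> (B <-> A)) <-> ~A))) <-> (~(A <-> C) -> ((~C <-> ~~B) <-> (C <-> (A -> C))))) -> ((((C -> (B -> B)) -> ~(A -> B)) <-> ~A) -> (((A <-> (C <-> A)) <-> ((B <-> C) <-> B)) <-> ((B -> B) -> ~B))) = 2/5 -> 1 = 1

1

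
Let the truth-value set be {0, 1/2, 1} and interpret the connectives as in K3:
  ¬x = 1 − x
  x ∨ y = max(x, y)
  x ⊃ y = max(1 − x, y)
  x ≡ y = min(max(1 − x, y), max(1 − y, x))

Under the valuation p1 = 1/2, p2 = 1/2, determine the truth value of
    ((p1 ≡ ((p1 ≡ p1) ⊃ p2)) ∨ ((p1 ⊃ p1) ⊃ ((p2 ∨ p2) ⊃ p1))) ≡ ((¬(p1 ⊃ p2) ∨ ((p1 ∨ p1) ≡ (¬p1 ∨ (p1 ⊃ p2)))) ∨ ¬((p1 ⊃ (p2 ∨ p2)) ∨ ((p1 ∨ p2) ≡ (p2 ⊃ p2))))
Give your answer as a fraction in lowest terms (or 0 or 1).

1/2

p1 ≡ p1 = 1/2 ≡ 1/2 = 1/2
(p1 ≡ p1) ⊃ p2 = 1/2 ⊃ 1/2 = 1/2
p1 ≡ ((p1 ≡ p1) ⊃ p2) = 1/2 ≡ 1/2 = 1/2
p1 ⊃ p1 = 1/2 ⊃ 1/2 = 1/2
p2 ∨ p2 = 1/2 ∨ 1/2 = 1/2
(p2 ∨ p2) ⊃ p1 = 1/2 ⊃ 1/2 = 1/2
(p1 ⊃ p1) ⊃ ((p2 ∨ p2) ⊃ p1) = 1/2 ⊃ 1/2 = 1/2
(p1 ≡ ((p1 ≡ p1) ⊃ p2)) ∨ ((p1 ⊃ p1) ⊃ ((p2 ∨ p2) ⊃ p1)) = 1/2 ∨ 1/2 = 1/2
p1 ⊃ p2 = 1/2 ⊃ 1/2 = 1/2
¬(p1 ⊃ p2) = ¬1/2 = 1/2
p1 ∨ p1 = 1/2 ∨ 1/2 = 1/2
¬p1 = ¬1/2 = 1/2
p1 ⊃ p2 = 1/2 ⊃ 1/2 = 1/2
¬p1 ∨ (p1 ⊃ p2) = 1/2 ∨ 1/2 = 1/2
(p1 ∨ p1) ≡ (¬p1 ∨ (p1 ⊃ p2)) = 1/2 ≡ 1/2 = 1/2
¬(p1 ⊃ p2) ∨ ((p1 ∨ p1) ≡ (¬p1 ∨ (p1 ⊃ p2))) = 1/2 ∨ 1/2 = 1/2
p2 ∨ p2 = 1/2 ∨ 1/2 = 1/2
p1 ⊃ (p2 ∨ p2) = 1/2 ⊃ 1/2 = 1/2
p1 ∨ p2 = 1/2 ∨ 1/2 = 1/2
p2 ⊃ p2 = 1/2 ⊃ 1/2 = 1/2
(p1 ∨ p2) ≡ (p2 ⊃ p2) = 1/2 ≡ 1/2 = 1/2
(p1 ⊃ (p2 ∨ p2)) ∨ ((p1 ∨ p2) ≡ (p2 ⊃ p2)) = 1/2 ∨ 1/2 = 1/2
¬((p1 ⊃ (p2 ∨ p2)) ∨ ((p1 ∨ p2) ≡ (p2 ⊃ p2))) = ¬1/2 = 1/2
(¬(p1 ⊃ p2) ∨ ((p1 ∨ p1) ≡ (¬p1 ∨ (p1 ⊃ p2)))) ∨ ¬((p1 ⊃ (p2 ∨ p2)) ∨ ((p1 ∨ p2) ≡ (p2 ⊃ p2))) = 1/2 ∨ 1/2 = 1/2
((p1 ≡ ((p1 ≡ p1) ⊃ p2)) ∨ ((p1 ⊃ p1) ⊃ ((p2 ∨ p2) ⊃ p1))) ≡ ((¬(p1 ⊃ p2) ∨ ((p1 ∨ p1) ≡ (¬p1 ∨ (p1 ⊃ p2)))) ∨ ¬((p1 ⊃ (p2 ∨ p2)) ∨ ((p1 ∨ p2) ≡ (p2 ⊃ p2)))) = 1/2 ≡ 1/2 = 1/2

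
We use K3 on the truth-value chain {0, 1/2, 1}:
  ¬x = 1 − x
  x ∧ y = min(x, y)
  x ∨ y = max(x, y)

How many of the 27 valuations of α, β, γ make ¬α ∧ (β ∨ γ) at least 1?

value 1: 5 assignments (counts)
value 1/2: 11 assignments
value 0: 11 assignments
So 5 of the 27 assignments meet the threshold.

5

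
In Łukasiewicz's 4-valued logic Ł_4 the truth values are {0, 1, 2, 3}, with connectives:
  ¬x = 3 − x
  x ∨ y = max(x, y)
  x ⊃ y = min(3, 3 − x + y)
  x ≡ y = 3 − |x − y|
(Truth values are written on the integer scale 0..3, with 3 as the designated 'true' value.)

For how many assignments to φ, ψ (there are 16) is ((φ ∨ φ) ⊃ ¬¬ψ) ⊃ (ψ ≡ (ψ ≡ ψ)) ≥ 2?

φ = 0, ψ = 0 ↦ 0  <
φ = 0, ψ = 1 ↦ 1  <
φ = 0, ψ = 2 ↦ 2  ≥
φ = 0, ψ = 3 ↦ 3  ≥
φ = 1, ψ = 0 ↦ 1  <
φ = 1, ψ = 1 ↦ 1  <
φ = 1, ψ = 2 ↦ 2  ≥
φ = 1, ψ = 3 ↦ 3  ≥
φ = 2, ψ = 0 ↦ 2  ≥
φ = 2, ψ = 1 ↦ 2  ≥
φ = 2, ψ = 2 ↦ 2  ≥
φ = 2, ψ = 3 ↦ 3  ≥
φ = 3, ψ = 0 ↦ 3  ≥
φ = 3, ψ = 1 ↦ 3  ≥
φ = 3, ψ = 2 ↦ 3  ≥
φ = 3, ψ = 3 ↦ 3  ≥
So 12 of the 16 assignments meet the threshold.

12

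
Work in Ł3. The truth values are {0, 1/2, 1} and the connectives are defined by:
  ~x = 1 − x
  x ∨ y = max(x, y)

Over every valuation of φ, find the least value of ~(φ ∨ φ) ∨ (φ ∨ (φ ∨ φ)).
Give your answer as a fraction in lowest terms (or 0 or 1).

1/2

Take φ = 1/2:
φ ∨ φ = 1/2 ∨ 1/2 = 1/2
~(φ ∨ φ) = ~1/2 = 1/2
φ ∨ φ = 1/2 ∨ 1/2 = 1/2
φ ∨ (φ ∨ φ) = 1/2 ∨ 1/2 = 1/2
~(φ ∨ φ) ∨ (φ ∨ (φ ∨ φ)) = 1/2 ∨ 1/2 = 1/2
No assignment yields a value below 1/2, so this is the minimum.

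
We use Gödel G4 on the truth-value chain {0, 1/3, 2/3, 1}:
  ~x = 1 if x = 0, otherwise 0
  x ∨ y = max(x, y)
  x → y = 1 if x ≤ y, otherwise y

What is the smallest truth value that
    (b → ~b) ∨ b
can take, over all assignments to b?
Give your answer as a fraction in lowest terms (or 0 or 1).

1/3

Take b = 1/3:
~b = ~1/3 = 0
b → ~b = 1/3 → 0 = 0
(b → ~b) ∨ b = 0 ∨ 1/3 = 1/3
No assignment yields a value below 1/3, so this is the minimum.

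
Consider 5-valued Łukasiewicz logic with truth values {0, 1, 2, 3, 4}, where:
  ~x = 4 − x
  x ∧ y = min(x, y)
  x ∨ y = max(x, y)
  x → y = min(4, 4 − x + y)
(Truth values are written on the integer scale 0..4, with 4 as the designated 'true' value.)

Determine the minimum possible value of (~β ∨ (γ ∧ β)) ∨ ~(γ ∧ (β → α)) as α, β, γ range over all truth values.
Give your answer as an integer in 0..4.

Take α = 0, β = 2, γ = 2:
~β = ~2 = 2
γ ∧ β = 2 ∧ 2 = 2
~β ∨ (γ ∧ β) = 2 ∨ 2 = 2
β → α = 2 → 0 = 2
γ ∧ (β → α) = 2 ∧ 2 = 2
~(γ ∧ (β → α)) = ~2 = 2
(~β ∨ (γ ∧ β)) ∨ ~(γ ∧ (β → α)) = 2 ∨ 2 = 2
No assignment yields a value below 2, so this is the minimum.

2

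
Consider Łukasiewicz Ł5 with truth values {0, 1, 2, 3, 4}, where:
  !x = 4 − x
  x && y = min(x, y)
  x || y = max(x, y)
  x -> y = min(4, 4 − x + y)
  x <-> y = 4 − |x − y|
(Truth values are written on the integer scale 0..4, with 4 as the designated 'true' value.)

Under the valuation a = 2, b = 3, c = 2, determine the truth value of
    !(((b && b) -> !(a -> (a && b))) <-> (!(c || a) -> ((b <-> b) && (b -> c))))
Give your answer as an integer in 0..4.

3

b && b = 3 && 3 = 3
a && b = 2 && 3 = 2
a -> (a && b) = 2 -> 2 = 4
!(a -> (a && b)) = !4 = 0
(b && b) -> !(a -> (a && b)) = 3 -> 0 = 1
c || a = 2 || 2 = 2
!(c || a) = !2 = 2
b <-> b = 3 <-> 3 = 4
b -> c = 3 -> 2 = 3
(b <-> b) && (b -> c) = 4 && 3 = 3
!(c || a) -> ((b <-> b) && (b -> c)) = 2 -> 3 = 4
((b && b) -> !(a -> (a && b))) <-> (!(c || a) -> ((b <-> b) && (b -> c))) = 1 <-> 4 = 1
!(((b && b) -> !(a -> (a && b))) <-> (!(c || a) -> ((b <-> b) && (b -> c)))) = !1 = 3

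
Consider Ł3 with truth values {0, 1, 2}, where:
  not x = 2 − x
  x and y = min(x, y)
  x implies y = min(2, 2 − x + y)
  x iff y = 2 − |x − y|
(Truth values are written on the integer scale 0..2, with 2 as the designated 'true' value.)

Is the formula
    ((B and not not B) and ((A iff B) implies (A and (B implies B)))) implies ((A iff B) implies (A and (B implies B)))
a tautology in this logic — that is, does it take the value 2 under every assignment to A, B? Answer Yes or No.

Yes

A = 0, B = 0 ↦ 2
A = 0, B = 1 ↦ 2
A = 0, B = 2 ↦ 2
A = 1, B = 0 ↦ 2
A = 1, B = 1 ↦ 2
A = 1, B = 2 ↦ 2
A = 2, B = 0 ↦ 2
A = 2, B = 1 ↦ 2
A = 2, B = 2 ↦ 2
Every assignment gives a value ≥ 2.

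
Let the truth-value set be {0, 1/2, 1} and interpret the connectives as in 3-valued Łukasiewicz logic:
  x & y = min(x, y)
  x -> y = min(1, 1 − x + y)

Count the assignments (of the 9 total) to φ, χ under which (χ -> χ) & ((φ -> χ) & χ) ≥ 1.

3

φ = 0, χ = 0 ↦ 0  <
φ = 0, χ = 1/2 ↦ 1/2  <
φ = 0, χ = 1 ↦ 1  ≥
φ = 1/2, χ = 0 ↦ 0  <
φ = 1/2, χ = 1/2 ↦ 1/2  <
φ = 1/2, χ = 1 ↦ 1  ≥
φ = 1, χ = 0 ↦ 0  <
φ = 1, χ = 1/2 ↦ 1/2  <
φ = 1, χ = 1 ↦ 1  ≥
So 3 of the 9 assignments meet the threshold.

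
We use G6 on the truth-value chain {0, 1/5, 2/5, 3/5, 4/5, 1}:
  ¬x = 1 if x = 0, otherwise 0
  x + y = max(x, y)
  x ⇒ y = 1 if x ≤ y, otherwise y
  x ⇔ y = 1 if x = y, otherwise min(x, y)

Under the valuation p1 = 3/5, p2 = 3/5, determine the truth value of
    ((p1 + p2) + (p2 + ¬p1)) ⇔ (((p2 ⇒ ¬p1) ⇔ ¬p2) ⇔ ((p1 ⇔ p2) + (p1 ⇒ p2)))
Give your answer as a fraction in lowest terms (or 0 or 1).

3/5

p1 + p2 = 3/5 + 3/5 = 3/5
¬p1 = ¬3/5 = 0
p2 + ¬p1 = 3/5 + 0 = 3/5
(p1 + p2) + (p2 + ¬p1) = 3/5 + 3/5 = 3/5
¬p1 = ¬3/5 = 0
p2 ⇒ ¬p1 = 3/5 ⇒ 0 = 0
¬p2 = ¬3/5 = 0
(p2 ⇒ ¬p1) ⇔ ¬p2 = 0 ⇔ 0 = 1
p1 ⇔ p2 = 3/5 ⇔ 3/5 = 1
p1 ⇒ p2 = 3/5 ⇒ 3/5 = 1
(p1 ⇔ p2) + (p1 ⇒ p2) = 1 + 1 = 1
((p2 ⇒ ¬p1) ⇔ ¬p2) ⇔ ((p1 ⇔ p2) + (p1 ⇒ p2)) = 1 ⇔ 1 = 1
((p1 + p2) + (p2 + ¬p1)) ⇔ (((p2 ⇒ ¬p1) ⇔ ¬p2) ⇔ ((p1 ⇔ p2) + (p1 ⇒ p2))) = 3/5 ⇔ 1 = 3/5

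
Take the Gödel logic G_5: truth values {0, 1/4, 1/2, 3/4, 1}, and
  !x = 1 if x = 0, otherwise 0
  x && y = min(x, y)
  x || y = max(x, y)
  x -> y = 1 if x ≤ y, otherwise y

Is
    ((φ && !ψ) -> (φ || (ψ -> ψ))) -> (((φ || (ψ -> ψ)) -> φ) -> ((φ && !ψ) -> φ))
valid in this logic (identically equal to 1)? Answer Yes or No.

At φ = 0, ψ = 1/2, for instance:
!ψ = !1/2 = 0
φ && !ψ = 0 && 0 = 0
ψ -> ψ = 1/2 -> 1/2 = 1
φ || (ψ -> ψ) = 0 || 1 = 1
(φ && !ψ) -> (φ || (ψ -> ψ)) = 0 -> 1 = 1
(φ || (ψ -> ψ)) -> φ = 1 -> 0 = 0
(φ && !ψ) -> φ = 0 -> 0 = 1
((φ || (ψ -> ψ)) -> φ) -> ((φ && !ψ) -> φ) = 0 -> 1 = 1
((φ && !ψ) -> (φ || (ψ -> ψ))) -> (((φ || (ψ -> ψ)) -> φ) -> ((φ && !ψ) -> φ)) = 1 -> 1 = 1
and checking the remaining 24 assignments likewise gives ≥ 1 in every case.

Yes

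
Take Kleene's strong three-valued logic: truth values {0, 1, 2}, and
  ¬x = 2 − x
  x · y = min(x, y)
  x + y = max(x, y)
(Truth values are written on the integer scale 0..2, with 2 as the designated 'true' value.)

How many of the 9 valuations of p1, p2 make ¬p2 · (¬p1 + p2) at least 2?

p1 = 0, p2 = 0 ↦ 2  ≥
p1 = 0, p2 = 1 ↦ 1  <
p1 = 0, p2 = 2 ↦ 0  <
p1 = 1, p2 = 0 ↦ 1  <
p1 = 1, p2 = 1 ↦ 1  <
p1 = 1, p2 = 2 ↦ 0  <
p1 = 2, p2 = 0 ↦ 0  <
p1 = 2, p2 = 1 ↦ 1  <
p1 = 2, p2 = 2 ↦ 0  <
So 1 of the 9 assignments meets the threshold.

1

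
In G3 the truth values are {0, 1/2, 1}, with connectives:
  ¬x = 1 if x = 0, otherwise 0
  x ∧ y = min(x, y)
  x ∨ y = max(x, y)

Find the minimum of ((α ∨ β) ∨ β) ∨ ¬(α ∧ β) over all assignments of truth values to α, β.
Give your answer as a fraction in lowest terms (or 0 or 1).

1/2

Take α = 1/2, β = 1/2:
α ∨ β = 1/2 ∨ 1/2 = 1/2
(α ∨ β) ∨ β = 1/2 ∨ 1/2 = 1/2
α ∧ β = 1/2 ∧ 1/2 = 1/2
¬(α ∧ β) = ¬1/2 = 0
((α ∨ β) ∨ β) ∨ ¬(α ∧ β) = 1/2 ∨ 0 = 1/2
No assignment yields a value below 1/2, so this is the minimum.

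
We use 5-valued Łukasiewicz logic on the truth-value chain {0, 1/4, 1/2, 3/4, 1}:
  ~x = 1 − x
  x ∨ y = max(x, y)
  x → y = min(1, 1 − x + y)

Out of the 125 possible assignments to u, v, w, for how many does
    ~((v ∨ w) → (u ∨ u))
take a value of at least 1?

value 1: 9 assignments (counts)
value 3/4: 16 assignments
value 1/2: 21 assignments
value 1/4: 24 assignments
value 0: 55 assignments
So 9 of the 125 assignments meet the threshold.

9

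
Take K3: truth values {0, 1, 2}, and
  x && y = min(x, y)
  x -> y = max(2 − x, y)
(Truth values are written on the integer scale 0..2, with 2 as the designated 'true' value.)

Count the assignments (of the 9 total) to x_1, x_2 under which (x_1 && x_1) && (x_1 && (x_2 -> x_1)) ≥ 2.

3

x_1 = 0, x_2 = 0 ↦ 0  <
x_1 = 0, x_2 = 1 ↦ 0  <
x_1 = 0, x_2 = 2 ↦ 0  <
x_1 = 1, x_2 = 0 ↦ 1  <
x_1 = 1, x_2 = 1 ↦ 1  <
x_1 = 1, x_2 = 2 ↦ 1  <
x_1 = 2, x_2 = 0 ↦ 2  ≥
x_1 = 2, x_2 = 1 ↦ 2  ≥
x_1 = 2, x_2 = 2 ↦ 2  ≥
So 3 of the 9 assignments meet the threshold.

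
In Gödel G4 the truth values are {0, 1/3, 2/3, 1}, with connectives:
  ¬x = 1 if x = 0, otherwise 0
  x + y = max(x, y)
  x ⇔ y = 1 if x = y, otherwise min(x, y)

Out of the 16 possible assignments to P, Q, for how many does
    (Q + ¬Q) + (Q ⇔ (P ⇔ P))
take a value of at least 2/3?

P = 0, Q = 0 ↦ 1  ≥
P = 0, Q = 1/3 ↦ 1/3  <
P = 0, Q = 2/3 ↦ 2/3  ≥
P = 0, Q = 1 ↦ 1  ≥
P = 1/3, Q = 0 ↦ 1  ≥
P = 1/3, Q = 1/3 ↦ 1/3  <
P = 1/3, Q = 2/3 ↦ 2/3  ≥
P = 1/3, Q = 1 ↦ 1  ≥
P = 2/3, Q = 0 ↦ 1  ≥
P = 2/3, Q = 1/3 ↦ 1/3  <
P = 2/3, Q = 2/3 ↦ 2/3  ≥
P = 2/3, Q = 1 ↦ 1  ≥
P = 1, Q = 0 ↦ 1  ≥
P = 1, Q = 1/3 ↦ 1/3  <
P = 1, Q = 2/3 ↦ 2/3  ≥
P = 1, Q = 1 ↦ 1  ≥
So 12 of the 16 assignments meet the threshold.

12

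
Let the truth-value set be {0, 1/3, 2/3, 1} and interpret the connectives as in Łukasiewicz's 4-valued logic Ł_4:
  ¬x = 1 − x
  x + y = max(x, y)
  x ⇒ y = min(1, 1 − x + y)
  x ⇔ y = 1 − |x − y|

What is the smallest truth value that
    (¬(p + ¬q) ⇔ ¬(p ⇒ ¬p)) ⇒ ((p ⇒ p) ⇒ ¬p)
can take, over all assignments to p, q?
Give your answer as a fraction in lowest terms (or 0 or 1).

Take p = 2/3, q = 1/3:
¬q = ¬1/3 = 2/3
p + ¬q = 2/3 + 2/3 = 2/3
¬(p + ¬q) = ¬2/3 = 1/3
¬p = ¬2/3 = 1/3
p ⇒ ¬p = 2/3 ⇒ 1/3 = 2/3
¬(p ⇒ ¬p) = ¬2/3 = 1/3
¬(p + ¬q) ⇔ ¬(p ⇒ ¬p) = 1/3 ⇔ 1/3 = 1
p ⇒ p = 2/3 ⇒ 2/3 = 1
¬p = ¬2/3 = 1/3
(p ⇒ p) ⇒ ¬p = 1 ⇒ 1/3 = 1/3
(¬(p + ¬q) ⇔ ¬(p ⇒ ¬p)) ⇒ ((p ⇒ p) ⇒ ¬p) = 1 ⇒ 1/3 = 1/3
No assignment yields a value below 1/3, so this is the minimum.

1/3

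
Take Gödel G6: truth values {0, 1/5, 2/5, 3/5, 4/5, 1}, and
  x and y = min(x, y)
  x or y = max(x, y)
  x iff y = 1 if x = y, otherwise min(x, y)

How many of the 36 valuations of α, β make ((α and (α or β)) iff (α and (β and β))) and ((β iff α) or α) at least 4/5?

value 1: 6 assignments (counts)
value 4/5: 2 assignments (counts)
value 3/5: 4 assignments
value 2/5: 6 assignments
value 1/5: 8 assignments
value 0: 10 assignments
So 8 of the 36 assignments meet the threshold.

8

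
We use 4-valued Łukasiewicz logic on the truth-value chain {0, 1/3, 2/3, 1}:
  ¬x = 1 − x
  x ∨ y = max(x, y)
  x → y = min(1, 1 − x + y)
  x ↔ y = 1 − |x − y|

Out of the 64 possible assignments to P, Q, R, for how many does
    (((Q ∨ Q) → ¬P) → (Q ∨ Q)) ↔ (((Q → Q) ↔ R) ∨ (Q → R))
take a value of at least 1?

11

value 1: 11 assignments (counts)
value 2/3: 18 assignments
value 1/3: 15 assignments
value 0: 20 assignments
So 11 of the 64 assignments meet the threshold.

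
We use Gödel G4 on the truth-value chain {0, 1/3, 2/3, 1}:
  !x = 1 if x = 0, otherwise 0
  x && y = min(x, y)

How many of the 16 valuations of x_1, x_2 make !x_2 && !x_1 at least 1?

1

x_1 = 0, x_2 = 0 ↦ 1  ≥
x_1 = 0, x_2 = 1/3 ↦ 0  <
x_1 = 0, x_2 = 2/3 ↦ 0  <
x_1 = 0, x_2 = 1 ↦ 0  <
x_1 = 1/3, x_2 = 0 ↦ 0  <
x_1 = 1/3, x_2 = 1/3 ↦ 0  <
x_1 = 1/3, x_2 = 2/3 ↦ 0  <
x_1 = 1/3, x_2 = 1 ↦ 0  <
x_1 = 2/3, x_2 = 0 ↦ 0  <
x_1 = 2/3, x_2 = 1/3 ↦ 0  <
x_1 = 2/3, x_2 = 2/3 ↦ 0  <
x_1 = 2/3, x_2 = 1 ↦ 0  <
x_1 = 1, x_2 = 0 ↦ 0  <
x_1 = 1, x_2 = 1/3 ↦ 0  <
x_1 = 1, x_2 = 2/3 ↦ 0  <
x_1 = 1, x_2 = 1 ↦ 0  <
So 1 of the 16 assignments meets the threshold.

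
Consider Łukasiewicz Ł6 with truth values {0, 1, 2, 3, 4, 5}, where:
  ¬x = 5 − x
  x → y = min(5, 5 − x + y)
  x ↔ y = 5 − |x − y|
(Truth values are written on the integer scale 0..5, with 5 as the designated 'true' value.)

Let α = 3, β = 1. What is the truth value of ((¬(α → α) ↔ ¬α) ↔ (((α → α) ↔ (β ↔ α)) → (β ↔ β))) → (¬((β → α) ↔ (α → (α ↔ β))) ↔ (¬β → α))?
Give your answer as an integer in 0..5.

3

α → α = 3 → 3 = 5
¬(α → α) = ¬5 = 0
¬α = ¬3 = 2
¬(α → α) ↔ ¬α = 0 ↔ 2 = 3
α → α = 3 → 3 = 5
β ↔ α = 1 ↔ 3 = 3
(α → α) ↔ (β ↔ α) = 5 ↔ 3 = 3
β ↔ β = 1 ↔ 1 = 5
((α → α) ↔ (β ↔ α)) → (β ↔ β) = 3 → 5 = 5
(¬(α → α) ↔ ¬α) ↔ (((α → α) ↔ (β ↔ α)) → (β ↔ β)) = 3 ↔ 5 = 3
β → α = 1 → 3 = 5
α ↔ β = 3 ↔ 1 = 3
α → (α ↔ β) = 3 → 3 = 5
(β → α) ↔ (α → (α ↔ β)) = 5 ↔ 5 = 5
¬((β → α) ↔ (α → (α ↔ β))) = ¬5 = 0
¬β = ¬1 = 4
¬β → α = 4 → 3 = 4
¬((β → α) ↔ (α → (α ↔ β))) ↔ (¬β → α) = 0 ↔ 4 = 1
((¬(α → α) ↔ ¬α) ↔ (((α → α) ↔ (β ↔ α)) → (β ↔ β))) → (¬((β → α) ↔ (α → (α ↔ β))) ↔ (¬β → α)) = 3 → 1 = 3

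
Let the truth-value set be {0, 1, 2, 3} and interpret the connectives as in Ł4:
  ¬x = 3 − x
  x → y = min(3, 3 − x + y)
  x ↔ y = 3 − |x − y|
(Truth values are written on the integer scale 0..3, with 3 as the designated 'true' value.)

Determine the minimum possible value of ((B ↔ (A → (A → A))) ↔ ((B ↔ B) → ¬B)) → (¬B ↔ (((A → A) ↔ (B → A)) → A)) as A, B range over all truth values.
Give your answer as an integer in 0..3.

Take A = 3, B = 2:
A → A = 3 → 3 = 3
A → (A → A) = 3 → 3 = 3
B ↔ (A → (A → A)) = 2 ↔ 3 = 2
B ↔ B = 2 ↔ 2 = 3
¬B = ¬2 = 1
(B ↔ B) → ¬B = 3 → 1 = 1
(B ↔ (A → (A → A))) ↔ ((B ↔ B) → ¬B) = 2 ↔ 1 = 2
¬B = ¬2 = 1
A → A = 3 → 3 = 3
B → A = 2 → 3 = 3
(A → A) ↔ (B → A) = 3 ↔ 3 = 3
((A → A) ↔ (B → A)) → A = 3 → 3 = 3
¬B ↔ (((A → A) ↔ (B → A)) → A) = 1 ↔ 3 = 1
((B ↔ (A → (A → A))) ↔ ((B ↔ B) → ¬B)) → (¬B ↔ (((A → A) ↔ (B → A)) → A)) = 2 → 1 = 2
No assignment yields a value below 2, so this is the minimum.

2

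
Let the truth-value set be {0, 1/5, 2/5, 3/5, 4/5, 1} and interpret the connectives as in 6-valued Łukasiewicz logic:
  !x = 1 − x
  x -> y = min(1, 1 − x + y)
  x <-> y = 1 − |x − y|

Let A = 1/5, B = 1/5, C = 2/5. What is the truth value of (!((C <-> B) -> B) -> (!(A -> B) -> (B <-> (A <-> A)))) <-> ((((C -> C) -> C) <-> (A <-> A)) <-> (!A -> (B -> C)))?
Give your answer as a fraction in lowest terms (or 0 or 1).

C <-> B = 2/5 <-> 1/5 = 4/5
(C <-> B) -> B = 4/5 -> 1/5 = 2/5
!((C <-> B) -> B) = !2/5 = 3/5
A -> B = 1/5 -> 1/5 = 1
!(A -> B) = !1 = 0
A <-> A = 1/5 <-> 1/5 = 1
B <-> (A <-> A) = 1/5 <-> 1 = 1/5
!(A -> B) -> (B <-> (A <-> A)) = 0 -> 1/5 = 1
!((C <-> B) -> B) -> (!(A -> B) -> (B <-> (A <-> A))) = 3/5 -> 1 = 1
C -> C = 2/5 -> 2/5 = 1
(C -> C) -> C = 1 -> 2/5 = 2/5
A <-> A = 1/5 <-> 1/5 = 1
((C -> C) -> C) <-> (A <-> A) = 2/5 <-> 1 = 2/5
!A = !1/5 = 4/5
B -> C = 1/5 -> 2/5 = 1
!A -> (B -> C) = 4/5 -> 1 = 1
(((C -> C) -> C) <-> (A <-> A)) <-> (!A -> (B -> C)) = 2/5 <-> 1 = 2/5
(!((C <-> B) -> B) -> (!(A -> B) -> (B <-> (A <-> A)))) <-> ((((C -> C) -> C) <-> (A <-> A)) <-> (!A -> (B -> C))) = 1 <-> 2/5 = 2/5

2/5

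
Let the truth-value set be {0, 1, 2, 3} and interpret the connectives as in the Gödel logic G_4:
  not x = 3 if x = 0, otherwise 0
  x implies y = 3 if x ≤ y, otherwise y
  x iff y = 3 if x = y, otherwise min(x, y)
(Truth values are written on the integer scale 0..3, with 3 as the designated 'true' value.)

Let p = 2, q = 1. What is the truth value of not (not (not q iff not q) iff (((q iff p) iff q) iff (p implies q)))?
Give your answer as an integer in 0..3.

3

not q = not 1 = 0
not q = not 1 = 0
not q iff not q = 0 iff 0 = 3
not (not q iff not q) = not 3 = 0
q iff p = 1 iff 2 = 1
(q iff p) iff q = 1 iff 1 = 3
p implies q = 2 implies 1 = 1
((q iff p) iff q) iff (p implies q) = 3 iff 1 = 1
not (not q iff not q) iff (((q iff p) iff q) iff (p implies q)) = 0 iff 1 = 0
not (not (not q iff not q) iff (((q iff p) iff q) iff (p implies q))) = not 0 = 3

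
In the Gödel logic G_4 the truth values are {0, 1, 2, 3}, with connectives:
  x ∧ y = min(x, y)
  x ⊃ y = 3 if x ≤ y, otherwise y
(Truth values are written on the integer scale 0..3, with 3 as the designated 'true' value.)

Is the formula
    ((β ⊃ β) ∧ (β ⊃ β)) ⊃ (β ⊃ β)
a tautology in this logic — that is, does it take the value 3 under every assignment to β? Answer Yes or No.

Yes

β = 0 ↦ 3
β = 1 ↦ 3
β = 2 ↦ 3
β = 3 ↦ 3
Every assignment gives a value ≥ 3.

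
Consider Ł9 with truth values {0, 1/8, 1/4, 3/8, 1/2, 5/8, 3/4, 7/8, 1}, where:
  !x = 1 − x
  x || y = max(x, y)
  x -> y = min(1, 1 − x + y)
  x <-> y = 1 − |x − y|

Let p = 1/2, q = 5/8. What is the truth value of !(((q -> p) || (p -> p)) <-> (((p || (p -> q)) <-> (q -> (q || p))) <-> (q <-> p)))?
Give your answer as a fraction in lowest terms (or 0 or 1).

q -> p = 5/8 -> 1/2 = 7/8
p -> p = 1/2 -> 1/2 = 1
(q -> p) || (p -> p) = 7/8 || 1 = 1
p -> q = 1/2 -> 5/8 = 1
p || (p -> q) = 1/2 || 1 = 1
q || p = 5/8 || 1/2 = 5/8
q -> (q || p) = 5/8 -> 5/8 = 1
(p || (p -> q)) <-> (q -> (q || p)) = 1 <-> 1 = 1
q <-> p = 5/8 <-> 1/2 = 7/8
((p || (p -> q)) <-> (q -> (q || p))) <-> (q <-> p) = 1 <-> 7/8 = 7/8
((q -> p) || (p -> p)) <-> (((p || (p -> q)) <-> (q -> (q || p))) <-> (q <-> p)) = 1 <-> 7/8 = 7/8
!(((q -> p) || (p -> p)) <-> (((p || (p -> q)) <-> (q -> (q || p))) <-> (q <-> p))) = !7/8 = 1/8

1/8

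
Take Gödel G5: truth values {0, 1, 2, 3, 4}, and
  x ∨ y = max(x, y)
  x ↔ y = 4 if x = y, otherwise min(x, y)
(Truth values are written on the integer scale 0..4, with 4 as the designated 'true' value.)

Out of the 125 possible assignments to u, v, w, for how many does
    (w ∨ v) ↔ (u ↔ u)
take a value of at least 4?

45

value 4: 45 assignments (counts)
value 3: 35 assignments
value 2: 25 assignments
value 1: 15 assignments
value 0: 5 assignments
So 45 of the 125 assignments meet the threshold.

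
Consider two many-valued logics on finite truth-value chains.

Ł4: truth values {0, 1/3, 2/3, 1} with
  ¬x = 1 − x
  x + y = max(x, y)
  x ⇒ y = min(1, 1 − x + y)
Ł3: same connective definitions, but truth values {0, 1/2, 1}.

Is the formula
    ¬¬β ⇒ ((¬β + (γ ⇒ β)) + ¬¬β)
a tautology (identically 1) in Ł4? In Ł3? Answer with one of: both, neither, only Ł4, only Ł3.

In Ł4: every assignment gives 1 — tautology.
In Ł3: every assignment gives 1 — tautology.

both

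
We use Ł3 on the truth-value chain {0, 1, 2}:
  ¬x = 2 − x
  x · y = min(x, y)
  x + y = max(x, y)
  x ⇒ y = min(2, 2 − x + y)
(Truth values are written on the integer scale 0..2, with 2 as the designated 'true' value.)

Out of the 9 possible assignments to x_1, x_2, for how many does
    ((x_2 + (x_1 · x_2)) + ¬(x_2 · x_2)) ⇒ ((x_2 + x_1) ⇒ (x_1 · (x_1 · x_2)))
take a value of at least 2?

5

x_1 = 0, x_2 = 0 ↦ 2  ≥
x_1 = 0, x_2 = 1 ↦ 2  ≥
x_1 = 0, x_2 = 2 ↦ 0  <
x_1 = 1, x_2 = 0 ↦ 1  <
x_1 = 1, x_2 = 1 ↦ 2  ≥
x_1 = 1, x_2 = 2 ↦ 1  <
x_1 = 2, x_2 = 0 ↦ 0  <
x_1 = 2, x_2 = 1 ↦ 2  ≥
x_1 = 2, x_2 = 2 ↦ 2  ≥
So 5 of the 9 assignments meet the threshold.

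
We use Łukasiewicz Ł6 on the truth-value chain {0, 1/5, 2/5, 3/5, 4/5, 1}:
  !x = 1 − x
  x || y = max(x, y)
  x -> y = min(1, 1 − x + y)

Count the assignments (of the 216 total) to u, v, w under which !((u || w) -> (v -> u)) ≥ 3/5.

10

value 1: 1 assignment (counts)
value 4/5: 3 assignments (counts)
value 3/5: 6 assignments (counts)
value 2/5: 10 assignments
value 1/5: 15 assignments
value 0: 181 assignments
So 10 of the 216 assignments meet the threshold.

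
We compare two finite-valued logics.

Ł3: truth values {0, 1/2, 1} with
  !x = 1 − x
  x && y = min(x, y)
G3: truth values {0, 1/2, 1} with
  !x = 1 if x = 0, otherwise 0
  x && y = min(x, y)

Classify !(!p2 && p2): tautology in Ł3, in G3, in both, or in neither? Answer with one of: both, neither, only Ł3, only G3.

only G3

In Ł3: at p2 = 1/2 the value is 1/2 — not a tautology.
In G3: every assignment gives 1 — tautology.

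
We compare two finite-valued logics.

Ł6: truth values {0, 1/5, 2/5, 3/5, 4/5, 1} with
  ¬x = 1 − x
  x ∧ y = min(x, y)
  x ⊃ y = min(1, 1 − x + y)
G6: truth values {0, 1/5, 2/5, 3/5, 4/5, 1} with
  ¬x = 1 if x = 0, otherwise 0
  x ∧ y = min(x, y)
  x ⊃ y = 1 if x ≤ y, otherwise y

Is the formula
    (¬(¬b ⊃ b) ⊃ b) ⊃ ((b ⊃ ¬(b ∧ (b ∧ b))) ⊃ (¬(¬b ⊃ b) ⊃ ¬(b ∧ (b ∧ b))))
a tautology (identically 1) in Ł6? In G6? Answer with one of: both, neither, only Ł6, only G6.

In Ł6: every assignment gives 1 — tautology.
In G6: every assignment gives 1 — tautology.

both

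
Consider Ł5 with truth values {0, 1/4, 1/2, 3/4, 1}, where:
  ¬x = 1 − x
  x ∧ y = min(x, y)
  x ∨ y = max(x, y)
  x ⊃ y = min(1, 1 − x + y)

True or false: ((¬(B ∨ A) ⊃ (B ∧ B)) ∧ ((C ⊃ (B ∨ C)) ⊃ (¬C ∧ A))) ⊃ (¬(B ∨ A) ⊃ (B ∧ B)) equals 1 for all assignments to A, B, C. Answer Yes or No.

Yes

At A = 0, B = 3/4, C = 3/4, for instance:
B ∨ A = 3/4 ∨ 0 = 3/4
¬(B ∨ A) = ¬3/4 = 1/4
B ∧ B = 3/4 ∧ 3/4 = 3/4
¬(B ∨ A) ⊃ (B ∧ B) = 1/4 ⊃ 3/4 = 1
B ∨ C = 3/4 ∨ 3/4 = 3/4
C ⊃ (B ∨ C) = 3/4 ⊃ 3/4 = 1
¬C = ¬3/4 = 1/4
¬C ∧ A = 1/4 ∧ 0 = 0
(C ⊃ (B ∨ C)) ⊃ (¬C ∧ A) = 1 ⊃ 0 = 0
(¬(B ∨ A) ⊃ (B ∧ B)) ∧ ((C ⊃ (B ∨ C)) ⊃ (¬C ∧ A)) = 1 ∧ 0 = 0
((¬(B ∨ A) ⊃ (B ∧ B)) ∧ ((C ⊃ (B ∨ C)) ⊃ (¬C ∧ A))) ⊃ (¬(B ∨ A) ⊃ (B ∧ B)) = 0 ⊃ 1 = 1
and checking the remaining 124 assignments likewise gives ≥ 1 in every case.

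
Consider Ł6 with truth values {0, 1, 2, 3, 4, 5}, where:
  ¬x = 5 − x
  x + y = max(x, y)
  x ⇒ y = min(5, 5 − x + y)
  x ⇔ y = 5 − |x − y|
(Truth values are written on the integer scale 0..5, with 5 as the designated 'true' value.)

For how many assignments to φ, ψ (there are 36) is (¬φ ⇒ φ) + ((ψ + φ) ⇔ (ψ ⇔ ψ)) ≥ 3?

30

value 5: 21 assignments (counts)
value 4: 7 assignments (counts)
value 3: 2 assignments (counts)
value 2: 4 assignments
value 1: 1 assignment
value 0: 1 assignment
So 30 of the 36 assignments meet the threshold.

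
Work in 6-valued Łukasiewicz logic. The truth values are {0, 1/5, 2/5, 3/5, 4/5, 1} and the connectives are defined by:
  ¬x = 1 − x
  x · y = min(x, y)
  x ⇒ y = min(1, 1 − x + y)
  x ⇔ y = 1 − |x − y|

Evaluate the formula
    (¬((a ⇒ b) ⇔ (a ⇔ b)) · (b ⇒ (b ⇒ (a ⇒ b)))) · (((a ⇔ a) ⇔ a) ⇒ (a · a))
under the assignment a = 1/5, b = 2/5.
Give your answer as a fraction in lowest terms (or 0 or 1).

a ⇒ b = 1/5 ⇒ 2/5 = 1
a ⇔ b = 1/5 ⇔ 2/5 = 4/5
(a ⇒ b) ⇔ (a ⇔ b) = 1 ⇔ 4/5 = 4/5
¬((a ⇒ b) ⇔ (a ⇔ b)) = ¬4/5 = 1/5
a ⇒ b = 1/5 ⇒ 2/5 = 1
b ⇒ (a ⇒ b) = 2/5 ⇒ 1 = 1
b ⇒ (b ⇒ (a ⇒ b)) = 2/5 ⇒ 1 = 1
¬((a ⇒ b) ⇔ (a ⇔ b)) · (b ⇒ (b ⇒ (a ⇒ b))) = 1/5 · 1 = 1/5
a ⇔ a = 1/5 ⇔ 1/5 = 1
(a ⇔ a) ⇔ a = 1 ⇔ 1/5 = 1/5
a · a = 1/5 · 1/5 = 1/5
((a ⇔ a) ⇔ a) ⇒ (a · a) = 1/5 ⇒ 1/5 = 1
(¬((a ⇒ b) ⇔ (a ⇔ b)) · (b ⇒ (b ⇒ (a ⇒ b)))) · (((a ⇔ a) ⇔ a) ⇒ (a · a)) = 1/5 · 1 = 1/5

1/5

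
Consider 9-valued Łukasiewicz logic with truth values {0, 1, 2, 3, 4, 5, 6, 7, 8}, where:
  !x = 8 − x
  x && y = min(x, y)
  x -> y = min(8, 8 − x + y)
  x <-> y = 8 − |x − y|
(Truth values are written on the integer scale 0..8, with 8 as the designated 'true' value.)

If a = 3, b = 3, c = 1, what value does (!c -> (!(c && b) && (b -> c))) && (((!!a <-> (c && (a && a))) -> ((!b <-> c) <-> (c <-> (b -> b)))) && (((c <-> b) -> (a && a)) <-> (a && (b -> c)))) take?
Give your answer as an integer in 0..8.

!c = !1 = 7
c && b = 1 && 3 = 1
!(c && b) = !1 = 7
b -> c = 3 -> 1 = 6
!(c && b) && (b -> c) = 7 && 6 = 6
!c -> (!(c && b) && (b -> c)) = 7 -> 6 = 7
!a = !3 = 5
!!a = !5 = 3
a && a = 3 && 3 = 3
c && (a && a) = 1 && 3 = 1
!!a <-> (c && (a && a)) = 3 <-> 1 = 6
!b = !3 = 5
!b <-> c = 5 <-> 1 = 4
b -> b = 3 -> 3 = 8
c <-> (b -> b) = 1 <-> 8 = 1
(!b <-> c) <-> (c <-> (b -> b)) = 4 <-> 1 = 5
(!!a <-> (c && (a && a))) -> ((!b <-> c) <-> (c <-> (b -> b))) = 6 -> 5 = 7
c <-> b = 1 <-> 3 = 6
a && a = 3 && 3 = 3
(c <-> b) -> (a && a) = 6 -> 3 = 5
b -> c = 3 -> 1 = 6
a && (b -> c) = 3 && 6 = 3
((c <-> b) -> (a && a)) <-> (a && (b -> c)) = 5 <-> 3 = 6
((!!a <-> (c && (a && a))) -> ((!b <-> c) <-> (c <-> (b -> b)))) && (((c <-> b) -> (a && a)) <-> (a && (b -> c))) = 7 && 6 = 6
(!c -> (!(c && b) && (b -> c))) && (((!!a <-> (c && (a && a))) -> ((!b <-> c) <-> (c <-> (b -> b)))) && (((c <-> b) -> (a && a)) <-> (a && (b -> c)))) = 7 && 6 = 6

6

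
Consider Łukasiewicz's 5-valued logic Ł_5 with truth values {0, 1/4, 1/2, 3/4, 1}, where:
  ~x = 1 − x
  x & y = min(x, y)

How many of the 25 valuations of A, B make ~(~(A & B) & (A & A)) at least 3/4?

value 1: 6 assignments (counts)
value 3/4: 8 assignments (counts)
value 1/2: 7 assignments
value 1/4: 3 assignments
value 0: 1 assignment
So 14 of the 25 assignments meet the threshold.

14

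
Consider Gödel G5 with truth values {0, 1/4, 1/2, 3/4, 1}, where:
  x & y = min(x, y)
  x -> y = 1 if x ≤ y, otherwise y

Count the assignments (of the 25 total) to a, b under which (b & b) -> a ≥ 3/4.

16

value 1: 15 assignments (counts)
value 3/4: 1 assignment (counts)
value 1/2: 2 assignments
value 1/4: 3 assignments
value 0: 4 assignments
So 16 of the 25 assignments meet the threshold.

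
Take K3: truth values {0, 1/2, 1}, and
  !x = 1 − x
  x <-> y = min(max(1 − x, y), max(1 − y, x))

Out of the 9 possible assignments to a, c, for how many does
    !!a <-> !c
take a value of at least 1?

a = 0, c = 0 ↦ 0  <
a = 0, c = 1/2 ↦ 1/2  <
a = 0, c = 1 ↦ 1  ≥
a = 1/2, c = 0 ↦ 1/2  <
a = 1/2, c = 1/2 ↦ 1/2  <
a = 1/2, c = 1 ↦ 1/2  <
a = 1, c = 0 ↦ 1  ≥
a = 1, c = 1/2 ↦ 1/2  <
a = 1, c = 1 ↦ 0  <
So 2 of the 9 assignments meet the threshold.

2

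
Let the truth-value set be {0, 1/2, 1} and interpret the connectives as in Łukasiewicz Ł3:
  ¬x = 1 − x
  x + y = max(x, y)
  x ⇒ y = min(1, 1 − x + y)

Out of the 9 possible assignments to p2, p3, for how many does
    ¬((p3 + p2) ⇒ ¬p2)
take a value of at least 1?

3

p2 = 0, p3 = 0 ↦ 0  <
p2 = 0, p3 = 1/2 ↦ 0  <
p2 = 0, p3 = 1 ↦ 0  <
p2 = 1/2, p3 = 0 ↦ 0  <
p2 = 1/2, p3 = 1/2 ↦ 0  <
p2 = 1/2, p3 = 1 ↦ 1/2  <
p2 = 1, p3 = 0 ↦ 1  ≥
p2 = 1, p3 = 1/2 ↦ 1  ≥
p2 = 1, p3 = 1 ↦ 1  ≥
So 3 of the 9 assignments meet the threshold.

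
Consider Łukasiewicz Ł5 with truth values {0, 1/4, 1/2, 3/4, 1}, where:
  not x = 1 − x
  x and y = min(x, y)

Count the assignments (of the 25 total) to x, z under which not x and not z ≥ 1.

value 1: 1 assignment (counts)
value 3/4: 3 assignments
value 1/2: 5 assignments
value 1/4: 7 assignments
value 0: 9 assignments
So 1 of the 25 assignments meets the threshold.

1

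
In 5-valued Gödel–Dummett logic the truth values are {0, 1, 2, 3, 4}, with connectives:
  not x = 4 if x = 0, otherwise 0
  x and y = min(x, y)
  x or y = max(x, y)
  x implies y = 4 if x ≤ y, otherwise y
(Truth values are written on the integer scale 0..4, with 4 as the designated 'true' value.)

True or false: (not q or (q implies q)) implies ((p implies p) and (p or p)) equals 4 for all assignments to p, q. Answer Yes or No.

Counterexample: take p = 0, q = 0.
not q = not 0 = 4
q implies q = 0 implies 0 = 4
not q or (q implies q) = 4 or 4 = 4
p implies p = 0 implies 0 = 4
p or p = 0 or 0 = 0
(p implies p) and (p or p) = 4 and 0 = 0
(not q or (q implies q)) implies ((p implies p) and (p or p)) = 4 implies 0 = 0
This gives 0 ≠ 4.

No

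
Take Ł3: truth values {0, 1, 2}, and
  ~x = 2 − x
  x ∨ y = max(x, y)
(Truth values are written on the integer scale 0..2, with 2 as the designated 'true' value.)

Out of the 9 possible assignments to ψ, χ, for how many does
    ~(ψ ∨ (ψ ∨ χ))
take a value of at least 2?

ψ = 0, χ = 0 ↦ 2  ≥
ψ = 0, χ = 1 ↦ 1  <
ψ = 0, χ = 2 ↦ 0  <
ψ = 1, χ = 0 ↦ 1  <
ψ = 1, χ = 1 ↦ 1  <
ψ = 1, χ = 2 ↦ 0  <
ψ = 2, χ = 0 ↦ 0  <
ψ = 2, χ = 1 ↦ 0  <
ψ = 2, χ = 2 ↦ 0  <
So 1 of the 9 assignments meets the threshold.

1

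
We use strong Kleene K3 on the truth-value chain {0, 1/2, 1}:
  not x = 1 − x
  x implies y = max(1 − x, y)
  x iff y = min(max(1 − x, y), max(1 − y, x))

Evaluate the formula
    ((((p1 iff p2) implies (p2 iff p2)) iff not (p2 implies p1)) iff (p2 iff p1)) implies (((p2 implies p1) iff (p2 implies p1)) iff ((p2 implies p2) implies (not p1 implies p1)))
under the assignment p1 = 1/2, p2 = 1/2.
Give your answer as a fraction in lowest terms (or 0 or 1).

p1 iff p2 = 1/2 iff 1/2 = 1/2
p2 iff p2 = 1/2 iff 1/2 = 1/2
(p1 iff p2) implies (p2 iff p2) = 1/2 implies 1/2 = 1/2
p2 implies p1 = 1/2 implies 1/2 = 1/2
not (p2 implies p1) = not 1/2 = 1/2
((p1 iff p2) implies (p2 iff p2)) iff not (p2 implies p1) = 1/2 iff 1/2 = 1/2
p2 iff p1 = 1/2 iff 1/2 = 1/2
(((p1 iff p2) implies (p2 iff p2)) iff not (p2 implies p1)) iff (p2 iff p1) = 1/2 iff 1/2 = 1/2
p2 implies p1 = 1/2 implies 1/2 = 1/2
p2 implies p1 = 1/2 implies 1/2 = 1/2
(p2 implies p1) iff (p2 implies p1) = 1/2 iff 1/2 = 1/2
p2 implies p2 = 1/2 implies 1/2 = 1/2
not p1 = not 1/2 = 1/2
not p1 implies p1 = 1/2 implies 1/2 = 1/2
(p2 implies p2) implies (not p1 implies p1) = 1/2 implies 1/2 = 1/2
((p2 implies p1) iff (p2 implies p1)) iff ((p2 implies p2) implies (not p1 implies p1)) = 1/2 iff 1/2 = 1/2
((((p1 iff p2) implies (p2 iff p2)) iff not (p2 implies p1)) iff (p2 iff p1)) implies (((p2 implies p1) iff (p2 implies p1)) iff ((p2 implies p2) implies (not p1 implies p1))) = 1/2 implies 1/2 = 1/2

1/2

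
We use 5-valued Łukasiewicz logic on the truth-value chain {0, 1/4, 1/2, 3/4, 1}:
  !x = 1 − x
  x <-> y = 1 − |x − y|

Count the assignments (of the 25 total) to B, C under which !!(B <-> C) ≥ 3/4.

value 1: 5 assignments (counts)
value 3/4: 8 assignments (counts)
value 1/2: 6 assignments
value 1/4: 4 assignments
value 0: 2 assignments
So 13 of the 25 assignments meet the threshold.

13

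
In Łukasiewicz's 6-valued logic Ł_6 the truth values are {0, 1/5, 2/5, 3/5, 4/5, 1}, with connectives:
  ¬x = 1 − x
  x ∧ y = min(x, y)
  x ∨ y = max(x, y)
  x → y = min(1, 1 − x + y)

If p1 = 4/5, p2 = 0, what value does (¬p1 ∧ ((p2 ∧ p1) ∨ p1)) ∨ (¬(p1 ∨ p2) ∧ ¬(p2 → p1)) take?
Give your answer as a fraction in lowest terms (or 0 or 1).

1/5

¬p1 = ¬4/5 = 1/5
p2 ∧ p1 = 0 ∧ 4/5 = 0
(p2 ∧ p1) ∨ p1 = 0 ∨ 4/5 = 4/5
¬p1 ∧ ((p2 ∧ p1) ∨ p1) = 1/5 ∧ 4/5 = 1/5
p1 ∨ p2 = 4/5 ∨ 0 = 4/5
¬(p1 ∨ p2) = ¬4/5 = 1/5
p2 → p1 = 0 → 4/5 = 1
¬(p2 → p1) = ¬1 = 0
¬(p1 ∨ p2) ∧ ¬(p2 → p1) = 1/5 ∧ 0 = 0
(¬p1 ∧ ((p2 ∧ p1) ∨ p1)) ∨ (¬(p1 ∨ p2) ∧ ¬(p2 → p1)) = 1/5 ∨ 0 = 1/5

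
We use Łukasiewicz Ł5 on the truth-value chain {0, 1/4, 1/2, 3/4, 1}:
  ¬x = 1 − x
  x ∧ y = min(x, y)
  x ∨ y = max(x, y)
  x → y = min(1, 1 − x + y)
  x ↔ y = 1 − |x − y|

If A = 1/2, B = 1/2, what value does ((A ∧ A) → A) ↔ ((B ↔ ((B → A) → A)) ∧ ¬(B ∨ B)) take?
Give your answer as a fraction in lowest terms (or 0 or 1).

1/2

A ∧ A = 1/2 ∧ 1/2 = 1/2
(A ∧ A) → A = 1/2 → 1/2 = 1
B → A = 1/2 → 1/2 = 1
(B → A) → A = 1 → 1/2 = 1/2
B ↔ ((B → A) → A) = 1/2 ↔ 1/2 = 1
B ∨ B = 1/2 ∨ 1/2 = 1/2
¬(B ∨ B) = ¬1/2 = 1/2
(B ↔ ((B → A) → A)) ∧ ¬(B ∨ B) = 1 ∧ 1/2 = 1/2
((A ∧ A) → A) ↔ ((B ↔ ((B → A) → A)) ∧ ¬(B ∨ B)) = 1 ↔ 1/2 = 1/2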